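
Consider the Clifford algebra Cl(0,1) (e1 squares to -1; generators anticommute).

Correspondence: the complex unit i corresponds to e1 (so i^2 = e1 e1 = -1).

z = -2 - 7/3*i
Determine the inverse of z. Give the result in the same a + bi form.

In blades: z = -2 - 7/3*e1.
With qbar = -2 + 7/3*e1 (scalar fixed, mapped units negated), z qbar = 85/9 (the sum of squared coefficients), so z^-1 = qbar / (85/9) = -18/85 + 21/85*e1; translating back:
Answer: -18/85 + 21/85*i


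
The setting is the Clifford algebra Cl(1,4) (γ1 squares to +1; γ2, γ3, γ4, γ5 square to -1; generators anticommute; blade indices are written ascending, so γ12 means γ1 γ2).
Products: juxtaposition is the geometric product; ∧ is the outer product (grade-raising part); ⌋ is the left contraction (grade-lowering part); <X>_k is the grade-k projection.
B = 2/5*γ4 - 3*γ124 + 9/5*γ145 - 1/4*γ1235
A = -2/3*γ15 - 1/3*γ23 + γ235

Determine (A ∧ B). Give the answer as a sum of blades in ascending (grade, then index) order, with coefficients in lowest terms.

step 1: 4/15*γ145 - 2/15*γ234 - 2/5*γ2345 - 3/5*γ12345
Answer: 4/15*γ145 - 2/15*γ234 - 2/5*γ2345 - 3/5*γ12345


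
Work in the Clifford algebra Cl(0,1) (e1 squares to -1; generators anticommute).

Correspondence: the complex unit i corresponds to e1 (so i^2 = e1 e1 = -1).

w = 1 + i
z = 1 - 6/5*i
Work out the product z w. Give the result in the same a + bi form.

In blades: z = 1 - 6/5*e1, w = 1 + e1.
Distribute z over w term by term (generator squares from the signature, products reordered to ascending indices): (1)*w = 1 + e1; (-6/5*e1)*w = 6/5 - 6/5*e1.
Sum: 11/5 - 1/5*e1; translating back through the correspondence:
Answer: 11/5 - 1/5*i


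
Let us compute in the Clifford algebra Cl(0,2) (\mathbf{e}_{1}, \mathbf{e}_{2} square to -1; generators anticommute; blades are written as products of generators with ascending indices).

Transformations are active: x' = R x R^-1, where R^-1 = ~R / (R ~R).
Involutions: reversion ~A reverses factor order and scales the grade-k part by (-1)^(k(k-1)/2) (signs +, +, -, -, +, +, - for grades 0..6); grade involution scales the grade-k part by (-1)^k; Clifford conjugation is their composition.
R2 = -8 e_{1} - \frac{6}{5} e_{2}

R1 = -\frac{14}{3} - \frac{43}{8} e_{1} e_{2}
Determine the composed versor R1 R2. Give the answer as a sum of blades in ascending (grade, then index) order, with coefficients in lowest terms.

Distribute over the terms of R1 (each basis-blade product reordered to ascending indices, repeated generators contracted through their squares):
(-\frac{14}{3}) R2 = \frac{112}{3} e_{1} + \frac{28}{5} e_{2}
(-\frac{43}{8} e_{1} e_{2}) R2 = -\frac{129}{20} e_{1} + 43 e_{2}
Summing the partial products and collecting blades:
Answer: \frac{1853}{60} e_{1} + \frac{243}{5} e_{2}


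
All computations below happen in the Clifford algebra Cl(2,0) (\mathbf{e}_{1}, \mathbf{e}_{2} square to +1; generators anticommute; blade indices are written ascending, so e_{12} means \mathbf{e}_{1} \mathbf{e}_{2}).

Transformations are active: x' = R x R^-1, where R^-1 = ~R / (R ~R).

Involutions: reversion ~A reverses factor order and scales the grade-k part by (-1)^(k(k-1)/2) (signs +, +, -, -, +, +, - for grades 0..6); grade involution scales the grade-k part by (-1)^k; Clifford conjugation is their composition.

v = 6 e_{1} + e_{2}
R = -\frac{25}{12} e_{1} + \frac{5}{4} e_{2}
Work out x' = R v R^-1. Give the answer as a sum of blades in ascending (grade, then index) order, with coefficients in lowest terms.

~R = -\frac{25}{12} e_{1} + \frac{5}{4} e_{2}, and R ~R = \frac{425}{72}, so R^-1 = ~R / (\frac{425}{72}).
R v = -\frac{45}{4} - \frac{115}{12} e_{12}
Answer: \frac{33}{17} e_{1} - \frac{98}{17} e_{2}


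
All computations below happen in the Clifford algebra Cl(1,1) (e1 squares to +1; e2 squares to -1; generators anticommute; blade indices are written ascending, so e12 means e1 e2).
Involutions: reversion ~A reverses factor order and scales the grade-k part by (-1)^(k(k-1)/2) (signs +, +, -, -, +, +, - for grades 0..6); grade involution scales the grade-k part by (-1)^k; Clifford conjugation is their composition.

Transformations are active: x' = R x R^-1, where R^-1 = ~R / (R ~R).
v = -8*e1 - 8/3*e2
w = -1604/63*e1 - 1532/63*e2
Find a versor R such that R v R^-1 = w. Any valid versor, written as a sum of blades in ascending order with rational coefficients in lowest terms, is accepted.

Why this works: both vectors square to 512/9, so q(v) = q(w) and R = v + w = -2108/63*e1 - 1700/63*e2 carries v to w — its own direction survives, the complement (v - w)/2 flips.
Answer: -2108/63*e1 - 1700/63*e2


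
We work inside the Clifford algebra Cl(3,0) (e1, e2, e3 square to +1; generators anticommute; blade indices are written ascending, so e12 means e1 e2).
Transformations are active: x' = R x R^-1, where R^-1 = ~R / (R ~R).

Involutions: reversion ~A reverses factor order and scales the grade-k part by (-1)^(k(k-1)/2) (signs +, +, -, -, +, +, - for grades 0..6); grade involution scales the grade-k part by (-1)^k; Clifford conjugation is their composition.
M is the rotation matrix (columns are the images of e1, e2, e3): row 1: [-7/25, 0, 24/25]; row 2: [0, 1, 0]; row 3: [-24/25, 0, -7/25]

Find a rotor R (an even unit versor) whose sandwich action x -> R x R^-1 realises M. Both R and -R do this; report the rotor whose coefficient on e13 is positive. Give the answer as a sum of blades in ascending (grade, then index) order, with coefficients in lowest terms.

Method: write R = a + b12*e12 + b13*e13 + b23*e23 with a^2 + b12^2 + b13^2 + b23^2 = 1 (so R^-1 = ~R). Expanding the columns R e_j ~R gives tr M = 4a^2 - 1 and, from the antisymmetric part, M21 - M12 = -4a*b12, M13 - M31 = 4a*b13, M32 - M23 = -4a*b23.
Here tr M = 11/25, so a^2 = (1 + tr M)/4 = 9/25 and a = ±3/5. Taking a = 3/5: M21 - M12 = 0, M13 - M31 = 48/25, M32 - M23 = 0, giving b12 = 0, b13 = 4/5, b23 = 0, i.e. R = 3/5 + 4/5*e13.
Its e13 coefficient is already positive.
Answer: 3/5 + 4/5*e13. Recall the cover is two-to-one: with M of trace 11/25, both preimages act alike, and the stated e13 sign chooses the sheet.


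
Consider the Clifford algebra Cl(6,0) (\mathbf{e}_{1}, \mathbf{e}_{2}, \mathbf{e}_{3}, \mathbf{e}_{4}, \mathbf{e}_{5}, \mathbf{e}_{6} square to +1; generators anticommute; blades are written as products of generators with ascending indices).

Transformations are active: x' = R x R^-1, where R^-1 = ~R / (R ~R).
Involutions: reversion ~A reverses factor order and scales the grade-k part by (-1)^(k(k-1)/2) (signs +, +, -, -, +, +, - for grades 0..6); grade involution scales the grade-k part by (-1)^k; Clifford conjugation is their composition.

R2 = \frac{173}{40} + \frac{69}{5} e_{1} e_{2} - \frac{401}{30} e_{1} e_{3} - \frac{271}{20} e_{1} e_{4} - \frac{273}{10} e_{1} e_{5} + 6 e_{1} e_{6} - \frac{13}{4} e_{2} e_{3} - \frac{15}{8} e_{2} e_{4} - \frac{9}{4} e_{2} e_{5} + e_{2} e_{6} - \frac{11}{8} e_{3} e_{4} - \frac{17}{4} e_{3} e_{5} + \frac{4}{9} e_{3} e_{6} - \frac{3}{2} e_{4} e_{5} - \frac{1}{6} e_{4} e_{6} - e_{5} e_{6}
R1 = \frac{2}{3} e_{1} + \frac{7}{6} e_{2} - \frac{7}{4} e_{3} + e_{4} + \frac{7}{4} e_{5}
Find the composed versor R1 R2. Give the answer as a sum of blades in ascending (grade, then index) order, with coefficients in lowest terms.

Distribute over the terms of R1 (each basis-blade product reordered to ascending indices, repeated generators contracted through their squares):
(\frac{2}{3} e_{1}) R2 = \frac{173}{60} e_{1} + \frac{46}{5} e_{2} - \frac{401}{45} e_{3} - \frac{271}{30} e_{4} - \frac{91}{5} e_{5} + 4 e_{6} - \frac{13}{6} e_{1} e_{2} e_{3} - \frac{5}{4} e_{1} e_{2} e_{4} - \frac{3}{2} e_{1} e_{2} e_{5} + \frac{2}{3} e_{1} e_{2} e_{6} - \frac{11}{12} e_{1} e_{3} e_{4} - \frac{17}{6} e_{1} e_{3} e_{5} + \frac{8}{27} e_{1} e_{3} e_{6} - e_{1} e_{4} e_{5} - \frac{1}{9} e_{1} e_{4} e_{6} - \frac{2}{3} e_{1} e_{5} e_{6}
(\frac{7}{6} e_{2}) R2 = -\frac{161}{10} e_{1} + \frac{1211}{240} e_{2} - \frac{91}{24} e_{3} - \frac{35}{16} e_{4} - \frac{21}{8} e_{5} + \frac{7}{6} e_{6} + \frac{2807}{180} e_{1} e_{2} e_{3} + \frac{1897}{120} e_{1} e_{2} e_{4} + \frac{637}{20} e_{1} e_{2} e_{5} - 7 e_{1} e_{2} e_{6} - \frac{77}{48} e_{2} e_{3} e_{4} - \frac{119}{24} e_{2} e_{3} e_{5} + \frac{14}{27} e_{2} e_{3} e_{6} - \frac{7}{4} e_{2} e_{4} e_{5} - \frac{7}{36} e_{2} e_{4} e_{6} - \frac{7}{6} e_{2} e_{5} e_{6}
(-\frac{7}{4} e_{3}) R2 = -\frac{2807}{120} e_{1} - \frac{91}{16} e_{2} - \frac{1211}{160} e_{3} + \frac{77}{32} e_{4} + \frac{119}{16} e_{5} - \frac{7}{9} e_{6} - \frac{483}{20} e_{1} e_{2} e_{3} - \frac{1897}{80} e_{1} e_{3} e_{4} - \frac{1911}{40} e_{1} e_{3} e_{5} + \frac{21}{2} e_{1} e_{3} e_{6} - \frac{105}{32} e_{2} e_{3} e_{4} - \frac{63}{16} e_{2} e_{3} e_{5} + \frac{7}{4} e_{2} e_{3} e_{6} + \frac{21}{8} e_{3} e_{4} e_{5} + \frac{7}{24} e_{3} e_{4} e_{6} + \frac{7}{4} e_{3} e_{5} e_{6}
(e_{4}) R2 = \frac{271}{20} e_{1} + \frac{15}{8} e_{2} + \frac{11}{8} e_{3} + \frac{173}{40} e_{4} - \frac{3}{2} e_{5} - \frac{1}{6} e_{6} + \frac{69}{5} e_{1} e_{2} e_{4} - \frac{401}{30} e_{1} e_{3} e_{4} + \frac{273}{10} e_{1} e_{4} e_{5} - 6 e_{1} e_{4} e_{6} - \frac{13}{4} e_{2} e_{3} e_{4} + \frac{9}{4} e_{2} e_{4} e_{5} - e_{2} e_{4} e_{6} + \frac{17}{4} e_{3} e_{4} e_{5} - \frac{4}{9} e_{3} e_{4} e_{6} - e_{4} e_{5} e_{6}
(\frac{7}{4} e_{5}) R2 = \frac{1911}{40} e_{1} + \frac{63}{16} e_{2} + \frac{119}{16} e_{3} + \frac{21}{8} e_{4} + \frac{1211}{160} e_{5} - \frac{7}{4} e_{6} + \frac{483}{20} e_{1} e_{2} e_{5} - \frac{2807}{120} e_{1} e_{3} e_{5} - \frac{1897}{80} e_{1} e_{4} e_{5} - \frac{21}{2} e_{1} e_{5} e_{6} - \frac{91}{16} e_{2} e_{3} e_{5} - \frac{105}{32} e_{2} e_{4} e_{5} - \frac{7}{4} e_{2} e_{5} e_{6} - \frac{77}{32} e_{3} e_{4} e_{5} - \frac{7}{9} e_{3} e_{5} e_{6} + \frac{7}{24} e_{4} e_{5} e_{6}
Summing the partial products and collecting blades:
Answer: \frac{1483}{60} e_{1} + \frac{3449}{240} e_{2} - \frac{16501}{1440} e_{3} - \frac{179}{96} e_{4} - \frac{1171}{160} e_{5} + \frac{89}{36} e_{6} - \frac{193}{18} e_{1} e_{2} e_{3} + \frac{3403}{120} e_{1} e_{2} e_{4} + \frac{109}{2} e_{1} e_{2} e_{5} - \frac{19}{3} e_{1} e_{2} e_{6} - \frac{9119}{240} e_{1} e_{3} e_{4} - 74 e_{1} e_{3} e_{5} + \frac{583}{54} e_{1} e_{3} e_{6} + \frac{207}{80} e_{1} e_{4} e_{5} - \frac{55}{9} e_{1} e_{4} e_{6} - \frac{67}{6} e_{1} e_{5} e_{6} - \frac{781}{96} e_{2} e_{3} e_{4} - \frac{175}{12} e_{2} e_{3} e_{5} + \frac{245}{108} e_{2} e_{3} e_{6} - \frac{89}{32} e_{2} e_{4} e_{5} - \frac{43}{36} e_{2} e_{4} e_{6} - \frac{35}{12} e_{2} e_{5} e_{6} + \frac{143}{32} e_{3} e_{4} e_{5} - \frac{11}{72} e_{3} e_{4} e_{6} + \frac{35}{36} e_{3} e_{5} e_{6} - \frac{17}{24} e_{4} e_{5} e_{6}


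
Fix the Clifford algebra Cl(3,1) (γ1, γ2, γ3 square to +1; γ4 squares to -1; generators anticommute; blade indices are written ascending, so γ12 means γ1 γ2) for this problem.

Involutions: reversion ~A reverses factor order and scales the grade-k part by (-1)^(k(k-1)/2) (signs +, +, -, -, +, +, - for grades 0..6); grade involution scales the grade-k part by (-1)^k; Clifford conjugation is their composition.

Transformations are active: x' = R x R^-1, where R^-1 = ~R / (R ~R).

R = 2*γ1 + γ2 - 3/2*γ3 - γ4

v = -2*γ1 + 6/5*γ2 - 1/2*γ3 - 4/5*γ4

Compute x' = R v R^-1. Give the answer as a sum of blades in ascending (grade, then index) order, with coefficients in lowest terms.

~R = 2*γ1 + γ2 - 3/2*γ3 - γ4, and R ~R = 25/4, so R^-1 = ~R / (25/4).
R v = -57/20 + 22/5*γ12 - 4*γ13 - 18/5*γ14 + 13/10*γ23 + 2/5*γ24 + 7/10*γ34
Answer: 22/125*γ1 - 264/125*γ2 + 467/250*γ3 + 214/125*γ4


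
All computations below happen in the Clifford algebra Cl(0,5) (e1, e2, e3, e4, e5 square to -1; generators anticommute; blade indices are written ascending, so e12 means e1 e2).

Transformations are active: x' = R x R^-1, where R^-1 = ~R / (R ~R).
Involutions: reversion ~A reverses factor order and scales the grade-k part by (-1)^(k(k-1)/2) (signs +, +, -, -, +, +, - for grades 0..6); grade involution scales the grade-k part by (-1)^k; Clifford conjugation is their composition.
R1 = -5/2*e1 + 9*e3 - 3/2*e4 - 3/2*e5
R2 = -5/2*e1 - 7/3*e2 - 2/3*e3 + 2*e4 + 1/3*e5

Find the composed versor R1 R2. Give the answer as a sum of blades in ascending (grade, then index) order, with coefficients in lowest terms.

Distribute over the terms of R1 (each basis-blade product reordered to ascending indices, repeated generators contracted through their squares):
(-5/2*e1) R2 = -25/4 + 35/6*e12 + 5/3*e13 - 5*e14 - 5/6*e15
(9*e3) R2 = 6 + 45/2*e13 + 21*e23 + 18*e34 + 3*e35
(-3/2*e4) R2 = 3 - 15/4*e14 - 7/2*e24 - e34 - 1/2*e45
(-3/2*e5) R2 = 1/2 - 15/4*e15 - 7/2*e25 - e35 + 3*e45
Summing the partial products and collecting blades:
Answer: 13/4 + 35/6*e12 + 145/6*e13 - 35/4*e14 - 55/12*e15 + 21*e23 - 7/2*e24 - 7/2*e25 + 17*e34 + 2*e35 + 5/2*e45


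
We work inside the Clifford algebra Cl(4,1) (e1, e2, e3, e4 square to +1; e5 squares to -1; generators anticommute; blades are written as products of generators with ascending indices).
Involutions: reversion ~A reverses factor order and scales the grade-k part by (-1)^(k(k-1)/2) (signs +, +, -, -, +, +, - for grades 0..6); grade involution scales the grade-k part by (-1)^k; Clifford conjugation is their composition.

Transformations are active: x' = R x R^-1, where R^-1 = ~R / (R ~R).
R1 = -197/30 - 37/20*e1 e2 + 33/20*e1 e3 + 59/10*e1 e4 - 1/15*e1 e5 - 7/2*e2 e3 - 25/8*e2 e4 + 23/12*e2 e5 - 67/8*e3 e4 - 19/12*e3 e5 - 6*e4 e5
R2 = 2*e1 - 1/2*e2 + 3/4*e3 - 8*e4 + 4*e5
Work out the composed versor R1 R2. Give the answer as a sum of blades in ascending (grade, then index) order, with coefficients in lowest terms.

Distribute over the terms of R2 (each basis-blade product reordered to ascending indices, repeated generators contracted through their squares):
R1 (2*e1) = -197/15*e1 + 37/10*e2 - 33/10*e3 - 59/5*e4 + 2/15*e5 - 7*e1 e2 e3 - 25/4*e1 e2 e4 + 23/6*e1 e2 e5 - 67/4*e1 e3 e4 - 19/6*e1 e3 e5 - 12*e1 e4 e5
R1 (-1/2*e2) = 37/40*e1 + 197/60*e2 - 7/4*e3 - 25/16*e4 + 23/24*e5 + 33/40*e1 e2 e3 + 59/20*e1 e2 e4 - 1/30*e1 e2 e5 + 67/16*e2 e3 e4 + 19/24*e2 e3 e5 + 3*e2 e4 e5
R1 (3/4*e3) = 99/80*e1 - 21/8*e2 - 197/40*e3 + 201/32*e4 + 19/16*e5 - 111/80*e1 e2 e3 - 177/40*e1 e3 e4 + 1/20*e1 e3 e5 + 75/32*e2 e3 e4 - 23/16*e2 e3 e5 - 9/2*e3 e4 e5
R1 (-8*e4) = -236/5*e1 + 25*e2 + 67*e3 + 788/15*e4 - 48*e5 + 74/5*e1 e2 e4 - 66/5*e1 e3 e4 - 8/15*e1 e4 e5 + 28*e2 e3 e4 + 46/3*e2 e4 e5 - 38/3*e3 e4 e5
R1 (4*e5) = 4/15*e1 - 23/3*e2 + 19/3*e3 + 24*e4 - 394/15*e5 - 37/5*e1 e2 e5 + 33/5*e1 e3 e5 + 118/5*e1 e4 e5 - 14*e2 e3 e5 - 25/2*e2 e4 e5 - 67/2*e3 e4 e5
Summing the partial products and collecting blades:
Answer: -13897/240*e1 + 2603/120*e2 + 7603/120*e3 + 33337/480*e4 - 5759/80*e5 - 121/16*e1 e2 e3 + 23/2*e1 e2 e4 - 18/5*e1 e2 e5 - 275/8*e1 e3 e4 + 209/60*e1 e3 e5 + 166/15*e1 e4 e5 + 1105/32*e2 e3 e4 - 703/48*e2 e3 e5 + 35/6*e2 e4 e5 - 152/3*e3 e4 e5


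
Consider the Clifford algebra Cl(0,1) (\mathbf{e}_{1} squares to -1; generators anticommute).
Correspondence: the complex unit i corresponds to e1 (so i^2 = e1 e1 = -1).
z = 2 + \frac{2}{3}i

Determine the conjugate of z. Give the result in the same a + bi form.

In blades: z = 2 + \frac{2}{3} e_{1}.
Conjugation here is Clifford conjugation: the scalar is fixed and the grade-1 and grade-2 blades all flip sign, giving 2 - \frac{2}{3} e_{1}; translating back:
Answer: 2 - \frac{2}{3}i


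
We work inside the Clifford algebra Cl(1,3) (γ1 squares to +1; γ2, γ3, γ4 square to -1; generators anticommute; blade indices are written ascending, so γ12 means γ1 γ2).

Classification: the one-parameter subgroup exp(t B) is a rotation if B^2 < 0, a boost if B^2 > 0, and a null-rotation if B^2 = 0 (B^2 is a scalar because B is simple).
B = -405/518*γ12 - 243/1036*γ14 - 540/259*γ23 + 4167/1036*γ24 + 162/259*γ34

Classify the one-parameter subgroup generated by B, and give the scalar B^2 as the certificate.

B^2 term by term: the squares give (-405/518)^2*(γ12)^2 + (-243/1036)^2*(γ14)^2 + (-540/259)^2*(γ23)^2 + (4167/1036)^2*(γ24)^2 + (162/259)^2*(γ34)^2 = 164025/268324*(+1) + 59049/1073296*(+1) + 291600/67081*(-1) + 17363889/1073296*(-1) + 26244/67081*(-1) = -81/4 (each basis 2-blade squares to minus the product of its generators' squares); cross terms between blades sharing an index anticommute and cancel; the commuting (index-disjoint) pairs give grade-4 terms 2*c*c'*(blade product), which cancel blade by blade — γ1234: -65610/67081 + 65610/67081 = 0 — confirming B is simple. So B^2 = -81/4.
Answer: rotation, certificate B^2 = -81/4. The invariant at work: B^2 = -81/4 is unchanged by conjugation, hence its sign classifies the subgroup whatever basis B is written in.


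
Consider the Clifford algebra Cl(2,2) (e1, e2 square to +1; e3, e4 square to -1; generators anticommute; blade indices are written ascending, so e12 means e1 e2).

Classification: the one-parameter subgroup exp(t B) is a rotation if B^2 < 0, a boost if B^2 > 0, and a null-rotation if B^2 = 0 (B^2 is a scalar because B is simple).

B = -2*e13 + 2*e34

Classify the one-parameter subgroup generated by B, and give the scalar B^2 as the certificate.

B^2 term by term: the squares give (-2)^2*(e13)^2 + (2)^2*(e34)^2 = 4*(+1) + 4*(-1) = 0 (each basis 2-blade squares to minus the product of its generators' squares); cross terms between blades sharing an index anticommute and cancel. So B^2 = 0.
Answer: null-rotation, certificate B^2 = 0. B^2 = 0 is basis-independent, so its sign is the whole story.


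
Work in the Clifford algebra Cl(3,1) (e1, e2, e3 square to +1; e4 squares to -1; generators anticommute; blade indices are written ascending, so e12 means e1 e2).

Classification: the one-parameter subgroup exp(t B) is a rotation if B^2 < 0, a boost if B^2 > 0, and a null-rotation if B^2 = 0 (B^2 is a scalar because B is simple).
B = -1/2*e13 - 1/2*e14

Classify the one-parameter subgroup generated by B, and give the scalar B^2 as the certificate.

B^2 term by term: the squares give (-1/2)^2*(e13)^2 + (-1/2)^2*(e14)^2 = 1/4*(-1) + 1/4*(+1) = 0 (each basis 2-blade squares to minus the product of its generators' squares); cross terms between blades sharing an index anticommute and cancel. So B^2 = 0.
Answer: null-rotation, certificate B^2 = 0. The invariant at work: B^2 = 0 is unchanged by conjugation, hence its sign classifies the subgroup whatever basis B is written in.


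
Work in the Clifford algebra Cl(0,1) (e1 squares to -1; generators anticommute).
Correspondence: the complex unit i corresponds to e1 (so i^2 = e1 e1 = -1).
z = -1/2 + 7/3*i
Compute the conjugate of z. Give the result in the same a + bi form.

In blades: z = -1/2 + 7/3*e1.
Conjugation here is Clifford conjugation: the scalar is fixed and the grade-1 and grade-2 blades all flip sign, giving -1/2 - 7/3*e1; translating back:
Answer: -1/2 - 7/3*i


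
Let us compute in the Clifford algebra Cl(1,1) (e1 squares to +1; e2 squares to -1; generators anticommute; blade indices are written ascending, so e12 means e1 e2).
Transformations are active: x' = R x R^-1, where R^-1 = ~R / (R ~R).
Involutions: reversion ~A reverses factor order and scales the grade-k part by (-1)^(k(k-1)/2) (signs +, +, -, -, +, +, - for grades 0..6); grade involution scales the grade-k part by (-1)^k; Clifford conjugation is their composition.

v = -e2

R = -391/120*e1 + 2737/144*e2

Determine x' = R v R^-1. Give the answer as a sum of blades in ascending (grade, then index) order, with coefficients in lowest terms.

~R = -391/120*e1 + 2737/144*e2, and R ~R = -181775509/518400, so R^-1 = ~R / (-181775509/518400).
R v = 2737/144 + 391/120*e12
Answer: 420/1189*e1 - 1261/1189*e2


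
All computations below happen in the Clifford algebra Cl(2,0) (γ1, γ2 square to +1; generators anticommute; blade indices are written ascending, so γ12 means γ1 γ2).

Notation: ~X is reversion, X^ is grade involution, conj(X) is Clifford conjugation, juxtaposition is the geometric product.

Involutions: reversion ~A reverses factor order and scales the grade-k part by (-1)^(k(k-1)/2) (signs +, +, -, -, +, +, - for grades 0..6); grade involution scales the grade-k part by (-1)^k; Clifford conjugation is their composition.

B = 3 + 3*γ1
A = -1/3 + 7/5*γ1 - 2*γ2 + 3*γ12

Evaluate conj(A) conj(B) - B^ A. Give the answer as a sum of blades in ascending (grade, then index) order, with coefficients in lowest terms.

first term: 16/5 - 16/5*γ1 - 3*γ2 - 3*γ12
second term: -26/5 + 26/5*γ1 - 15*γ2 + 15*γ12
Answer: 42/5 - 42/5*γ1 + 12*γ2 - 18*γ12


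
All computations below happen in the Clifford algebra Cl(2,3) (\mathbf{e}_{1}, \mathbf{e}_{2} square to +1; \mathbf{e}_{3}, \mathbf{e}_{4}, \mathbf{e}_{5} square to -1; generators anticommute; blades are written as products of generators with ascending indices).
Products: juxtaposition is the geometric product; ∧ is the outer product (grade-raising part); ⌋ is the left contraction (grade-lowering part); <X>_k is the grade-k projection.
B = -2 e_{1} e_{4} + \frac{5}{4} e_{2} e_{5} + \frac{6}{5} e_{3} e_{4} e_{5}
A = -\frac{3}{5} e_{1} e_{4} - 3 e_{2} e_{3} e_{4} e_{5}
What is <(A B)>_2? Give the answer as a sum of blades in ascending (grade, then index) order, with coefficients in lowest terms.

step 1: \frac{6}{5} - \frac{18}{5} e_{2} - \frac{15}{4} e_{3} e_{4} - \frac{18}{25} e_{1} e_{3} e_{5} + 6 e_{1} e_{2} e_{3} e_{5} + \frac{3}{4} e_{1} e_{2} e_{4} e_{5}
step 2: -\frac{15}{4} e_{3} e_{4}
Answer: -\frac{15}{4} e_{3} e_{4}


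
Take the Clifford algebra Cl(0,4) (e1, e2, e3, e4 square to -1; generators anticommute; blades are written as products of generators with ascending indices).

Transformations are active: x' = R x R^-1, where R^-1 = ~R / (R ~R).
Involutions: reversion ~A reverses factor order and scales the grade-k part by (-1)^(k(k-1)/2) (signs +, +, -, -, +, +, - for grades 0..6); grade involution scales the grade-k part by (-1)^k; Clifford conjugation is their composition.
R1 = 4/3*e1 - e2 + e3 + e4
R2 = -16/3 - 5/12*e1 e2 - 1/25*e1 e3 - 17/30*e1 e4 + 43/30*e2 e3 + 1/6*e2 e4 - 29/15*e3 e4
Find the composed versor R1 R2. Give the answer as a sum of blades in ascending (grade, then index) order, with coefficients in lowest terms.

Distribute over the terms of R1 (each basis-blade product reordered to ascending indices, repeated generators contracted through their squares):
(4/3*e1) R2 = -64/9*e1 + 5/9*e2 + 4/75*e3 + 34/45*e4 + 86/45*e1 e2 e3 + 2/9*e1 e2 e4 - 116/45*e1 e3 e4
(-e2) R2 = 5/12*e1 + 16/3*e2 + 43/30*e3 + 1/6*e4 - 1/25*e1 e2 e3 - 17/30*e1 e2 e4 + 29/15*e2 e3 e4
(e3) R2 = -1/25*e1 + 43/30*e2 - 16/3*e3 + 29/15*e4 - 5/12*e1 e2 e3 + 17/30*e1 e3 e4 - 1/6*e2 e3 e4
(e4) R2 = -17/30*e1 + 1/6*e2 - 29/15*e3 - 16/3*e4 - 5/12*e1 e2 e4 - 1/25*e1 e3 e4 + 43/30*e2 e3 e4
Summing the partial products and collecting blades:
Answer: -6571/900*e1 + 337/45*e2 - 289/50*e3 - 223/90*e4 + 1309/900*e1 e2 e3 - 137/180*e1 e2 e4 - 923/450*e1 e3 e4 + 16/5*e2 e3 e4


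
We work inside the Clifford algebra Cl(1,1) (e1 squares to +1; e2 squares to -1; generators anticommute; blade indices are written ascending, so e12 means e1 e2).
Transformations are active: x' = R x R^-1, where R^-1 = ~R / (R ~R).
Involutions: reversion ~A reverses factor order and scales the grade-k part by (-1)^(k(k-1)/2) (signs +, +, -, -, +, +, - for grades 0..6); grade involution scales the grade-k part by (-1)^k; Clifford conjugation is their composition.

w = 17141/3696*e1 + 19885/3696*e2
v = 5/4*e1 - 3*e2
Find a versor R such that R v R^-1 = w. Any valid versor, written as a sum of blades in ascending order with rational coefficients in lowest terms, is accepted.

Key observation: q(v) = q(w) = -119/16 (sandwiches preserve the norm), so R = v + w = 21761/3696*e1 + 8797/3696*e2 works whenever it is invertible — the component of v along it is kept and (v - w)/2 reverses, sending v to w.
Answer: 21761/3696*e1 + 8797/3696*e2


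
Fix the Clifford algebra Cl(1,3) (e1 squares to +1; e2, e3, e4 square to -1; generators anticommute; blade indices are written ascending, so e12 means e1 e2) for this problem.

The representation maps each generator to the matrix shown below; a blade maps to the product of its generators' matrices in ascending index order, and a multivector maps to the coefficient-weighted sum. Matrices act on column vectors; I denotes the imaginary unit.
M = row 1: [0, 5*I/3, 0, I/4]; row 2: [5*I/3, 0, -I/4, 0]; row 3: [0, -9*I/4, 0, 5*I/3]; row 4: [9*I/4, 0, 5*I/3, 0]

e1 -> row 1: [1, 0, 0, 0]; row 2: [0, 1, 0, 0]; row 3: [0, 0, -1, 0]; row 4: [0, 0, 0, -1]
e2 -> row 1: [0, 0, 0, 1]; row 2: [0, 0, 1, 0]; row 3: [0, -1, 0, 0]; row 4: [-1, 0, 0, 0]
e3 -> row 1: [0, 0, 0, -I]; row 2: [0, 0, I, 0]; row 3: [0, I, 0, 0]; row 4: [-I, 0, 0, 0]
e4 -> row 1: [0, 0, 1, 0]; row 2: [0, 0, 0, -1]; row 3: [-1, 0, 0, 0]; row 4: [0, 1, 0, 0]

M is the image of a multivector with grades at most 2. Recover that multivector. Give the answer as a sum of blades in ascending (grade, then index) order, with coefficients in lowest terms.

Method: the blade images are trace-orthogonal — tr(rho(e_A) rho(e_B)^-1) = 4 if A = B and 0 otherwise — and rho(e_A)^-1 = (e_A)^2 * rho(e_A) with (e_A)^2 = +1 or -1, so the coefficient of e_A in the preimage is (e_A)^2 * tr(M rho(e_A))/4.
Nonzero projections over blades of grade <= 2: e3: (e3)^2 = -1, tr(M rho(e3)) = 5, coefficient -5/4; e13: (e13)^2 = +1, tr(M rho(e13)) = 4, coefficient 1; e34: (e34)^2 = -1, tr(M rho(e34)) = 20/3, coefficient -5/3. Every other blade of grade <= 2 projects to 0.
Answer: -5/4*e3 + e13 - 5/3*e34


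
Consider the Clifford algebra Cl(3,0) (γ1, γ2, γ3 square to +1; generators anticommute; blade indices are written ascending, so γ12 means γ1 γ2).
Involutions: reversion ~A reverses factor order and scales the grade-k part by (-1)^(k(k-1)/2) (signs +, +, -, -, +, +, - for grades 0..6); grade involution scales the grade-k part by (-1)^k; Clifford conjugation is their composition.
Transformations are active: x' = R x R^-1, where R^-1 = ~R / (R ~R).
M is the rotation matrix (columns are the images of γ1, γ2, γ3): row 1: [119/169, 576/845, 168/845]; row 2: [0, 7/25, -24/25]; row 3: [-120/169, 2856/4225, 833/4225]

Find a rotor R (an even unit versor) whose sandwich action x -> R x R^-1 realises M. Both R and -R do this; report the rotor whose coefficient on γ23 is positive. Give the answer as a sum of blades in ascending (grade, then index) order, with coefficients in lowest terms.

Method: write R = a + b12*γ12 + b13*γ13 + b23*γ23 with a^2 + b12^2 + b13^2 + b23^2 = 1 (so R^-1 = ~R). Expanding the columns R e_j ~R gives tr M = 4a^2 - 1 and, from the antisymmetric part, M21 - M12 = -4a*b12, M13 - M31 = 4a*b13, M32 - M23 = -4a*b23.
Here tr M = 4991/4225, so a^2 = (1 + tr M)/4 = 2304/4225 and a = ±48/65. Taking a = 48/65: M21 - M12 = -576/845, M13 - M31 = 768/845, M32 - M23 = 6912/4225, giving b12 = 3/13, b13 = 4/13, b23 = -36/65, i.e. R = 48/65 + 3/13*γ12 + 4/13*γ13 - 36/65*γ23.
Its γ23 coefficient is negative, so report the other preimage -R.
Answer: -48/65 - 3/13*γ12 - 4/13*γ13 + 36/65*γ23. Key observation: the double cover Spin(3) -> SO(3) sends R and -R to the same matrix (trace 4991/4225 here), so the stated sign of the γ23 coefficient is what selects one sheet.


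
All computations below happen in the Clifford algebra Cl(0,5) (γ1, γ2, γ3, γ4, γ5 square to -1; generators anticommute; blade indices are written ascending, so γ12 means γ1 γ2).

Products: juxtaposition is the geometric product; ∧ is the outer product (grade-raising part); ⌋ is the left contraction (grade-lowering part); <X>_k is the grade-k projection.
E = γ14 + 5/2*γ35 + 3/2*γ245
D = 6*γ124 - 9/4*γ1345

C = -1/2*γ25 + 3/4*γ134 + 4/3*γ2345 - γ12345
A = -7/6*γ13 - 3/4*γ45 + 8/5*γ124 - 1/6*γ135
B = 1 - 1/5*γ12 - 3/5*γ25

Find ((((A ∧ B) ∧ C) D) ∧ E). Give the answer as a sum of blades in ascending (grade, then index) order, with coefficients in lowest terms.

step 1: -7/6*γ13 - 3/4*γ45 + 8/5*γ124 - 1/6*γ135 - 7/10*γ1235 + 3/20*γ1245
step 2: -7/12*γ1235
step 3: 21/16*γ24 - 7/2*γ345
step 4: -105/32*γ2345
Answer: -105/32*γ2345


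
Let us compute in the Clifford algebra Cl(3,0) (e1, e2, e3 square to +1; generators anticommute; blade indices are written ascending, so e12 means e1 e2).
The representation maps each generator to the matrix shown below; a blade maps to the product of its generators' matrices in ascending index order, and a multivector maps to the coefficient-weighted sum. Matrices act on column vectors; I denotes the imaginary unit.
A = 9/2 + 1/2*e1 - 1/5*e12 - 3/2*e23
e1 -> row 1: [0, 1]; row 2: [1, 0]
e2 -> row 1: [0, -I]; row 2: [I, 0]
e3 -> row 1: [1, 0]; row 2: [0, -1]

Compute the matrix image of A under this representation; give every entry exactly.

Bivector images (products of the table entries): rho(e12) = rho(e1)rho(e2) = row 1: [I, 0]; row 2: [0, -I]; rho(e23) = rho(e2)rho(e3) = row 1: [0, I]; row 2: [I, 0].
M = (9/2)*1 + (1/2)*rho(e1) + (-1/5)*rho(e12) + (-3/2)*rho(e23), summed entrywise (1 is the identity matrix):
Answer: row 1: [9/2 - I/5, 1/2 - 3*I/2]; row 2: [1/2 - 3*I/2, 9/2 + I/5]


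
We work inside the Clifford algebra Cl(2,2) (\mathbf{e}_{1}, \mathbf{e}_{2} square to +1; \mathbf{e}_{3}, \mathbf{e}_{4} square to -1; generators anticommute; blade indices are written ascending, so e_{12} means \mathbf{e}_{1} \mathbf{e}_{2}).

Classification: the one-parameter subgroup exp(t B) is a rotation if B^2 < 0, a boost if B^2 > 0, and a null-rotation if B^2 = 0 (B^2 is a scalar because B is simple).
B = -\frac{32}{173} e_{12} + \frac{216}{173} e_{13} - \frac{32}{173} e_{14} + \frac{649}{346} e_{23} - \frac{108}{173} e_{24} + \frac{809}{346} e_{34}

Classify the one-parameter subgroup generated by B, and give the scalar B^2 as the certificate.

B^2 term by term: the squares give (-\frac{32}{173})^2*(e_{12})^2 + (\frac{216}{173})^2*(e_{13})^2 + (-\frac{32}{173})^2*(e_{14})^2 + (\frac{649}{346})^2*(e_{23})^2 + (-\frac{108}{173})^2*(e_{24})^2 + (\frac{809}{346})^2*(e_{34})^2 = \frac{1024}{29929}*(-1) + \frac{46656}{29929}*(+1) + \frac{1024}{29929}*(+1) + \frac{421201}{119716}*(+1) + \frac{11664}{29929}*(+1) + \frac{654481}{119716}*(-1) = 0 (each basis 2-blade squares to minus the product of its generators' squares); cross terms between blades sharing an index anticommute and cancel; the commuting (index-disjoint) pairs give grade-4 terms 2*c*c'*(blade product), which cancel blade by blade — e_{1234}: -\frac{25888}{29929} + \frac{46656}{29929} - \frac{20768}{29929} = 0 — confirming B is simple. So B^2 = 0.
Answer: null-rotation, certificate B^2 = 0. The scalar 0 is the complete invariant here: its sign names the subgroup type.


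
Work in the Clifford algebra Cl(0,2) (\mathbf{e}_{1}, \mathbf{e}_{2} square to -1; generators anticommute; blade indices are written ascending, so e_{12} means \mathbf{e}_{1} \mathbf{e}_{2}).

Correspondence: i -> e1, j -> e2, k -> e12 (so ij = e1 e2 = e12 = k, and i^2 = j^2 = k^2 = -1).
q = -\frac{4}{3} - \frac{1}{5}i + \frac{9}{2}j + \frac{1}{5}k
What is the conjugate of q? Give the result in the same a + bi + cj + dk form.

In blades: q = -\frac{4}{3} - \frac{1}{5} e_{1} + \frac{9}{2} e_{2} + \frac{1}{5} e_{12}.
Conjugation here is Clifford conjugation: the scalar is fixed and the grade-1 and grade-2 blades all flip sign, giving -\frac{4}{3} + \frac{1}{5} e_{1} - \frac{9}{2} e_{2} - \frac{1}{5} e_{12}; translating back:
Answer: -\frac{4}{3} + \frac{1}{5}i - \frac{9}{2}j - \frac{1}{5}k


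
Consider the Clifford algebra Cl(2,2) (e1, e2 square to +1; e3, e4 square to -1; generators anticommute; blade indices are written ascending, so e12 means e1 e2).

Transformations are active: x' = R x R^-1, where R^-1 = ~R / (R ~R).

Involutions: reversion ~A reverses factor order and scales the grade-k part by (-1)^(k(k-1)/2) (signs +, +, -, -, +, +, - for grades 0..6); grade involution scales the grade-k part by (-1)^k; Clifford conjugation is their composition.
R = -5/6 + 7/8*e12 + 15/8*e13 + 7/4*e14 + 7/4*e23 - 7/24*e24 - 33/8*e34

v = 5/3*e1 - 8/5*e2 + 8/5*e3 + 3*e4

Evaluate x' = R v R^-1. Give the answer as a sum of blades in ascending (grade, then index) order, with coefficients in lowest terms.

~R = -5/6 - 7/8*e12 - 15/8*e13 - 7/4*e14 - 7/4*e23 + 7/24*e24 + 33/8*e34, and R ~R = 35/4, so R^-1 = ~R / (35/4).
R v = -1987/180*e1 - 41/20*e2 + 643/60*e3 - 749/60*e4 + 439/60*e123 + 889/180*e124 - 81/20*e134 + 739/60*e234
Answer: 58/35*e1 - 203/45*e2 - 97/21*e3 - 178/63*e4


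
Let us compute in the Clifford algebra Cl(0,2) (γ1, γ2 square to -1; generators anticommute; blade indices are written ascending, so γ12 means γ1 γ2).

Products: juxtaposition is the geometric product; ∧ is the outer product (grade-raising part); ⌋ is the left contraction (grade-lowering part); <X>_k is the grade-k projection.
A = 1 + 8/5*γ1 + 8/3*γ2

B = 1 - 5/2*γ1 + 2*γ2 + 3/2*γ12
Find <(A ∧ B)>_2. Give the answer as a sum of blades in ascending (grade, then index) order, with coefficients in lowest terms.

step 1: 1 - 9/10*γ1 + 14/3*γ2 + 341/30*γ12
step 2: 341/30*γ12
Answer: 341/30*γ12


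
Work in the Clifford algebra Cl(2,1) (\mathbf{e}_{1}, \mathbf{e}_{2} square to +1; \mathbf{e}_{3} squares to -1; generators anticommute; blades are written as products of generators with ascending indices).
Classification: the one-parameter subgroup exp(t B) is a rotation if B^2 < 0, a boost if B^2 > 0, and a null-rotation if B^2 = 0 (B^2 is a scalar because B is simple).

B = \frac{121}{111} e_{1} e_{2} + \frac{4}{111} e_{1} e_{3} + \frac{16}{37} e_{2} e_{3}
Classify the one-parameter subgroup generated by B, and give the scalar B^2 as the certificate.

B^2 term by term: the squares give (\frac{121}{111})^2*(e_{1} e_{2})^2 + (\frac{4}{111})^2*(e_{1} e_{3})^2 + (\frac{16}{37})^2*(e_{2} e_{3})^2 = \frac{14641}{12321}*(-1) + \frac{16}{12321}*(+1) + \frac{256}{1369}*(+1) = -1 (each basis 2-blade squares to minus the product of its generators' squares); cross terms between blades sharing an index anticommute and cancel. So B^2 = -1.
Answer: rotation, certificate B^2 = -1. B^2 = -1 is basis-independent, so its sign is the whole story.


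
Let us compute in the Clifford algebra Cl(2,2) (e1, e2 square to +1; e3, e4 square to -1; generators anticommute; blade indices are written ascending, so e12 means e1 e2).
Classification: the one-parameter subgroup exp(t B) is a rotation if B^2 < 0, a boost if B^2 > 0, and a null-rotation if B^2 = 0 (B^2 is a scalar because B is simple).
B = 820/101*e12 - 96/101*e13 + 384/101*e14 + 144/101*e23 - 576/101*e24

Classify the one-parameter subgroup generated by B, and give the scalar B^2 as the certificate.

B^2 term by term: the squares give (820/101)^2*(e12)^2 + (-96/101)^2*(e13)^2 + (384/101)^2*(e14)^2 + (144/101)^2*(e23)^2 + (-576/101)^2*(e24)^2 = 672400/10201*(-1) + 9216/10201*(+1) + 147456/10201*(+1) + 20736/10201*(+1) + 331776/10201*(+1) = -16 (each basis 2-blade squares to minus the product of its generators' squares); cross terms between blades sharing an index anticommute and cancel; the commuting (index-disjoint) pairs give grade-4 terms 2*c*c'*(blade product), which cancel blade by blade — e1234: -110592/10201 + 110592/10201 = 0 — confirming B is simple. So B^2 = -16.
Answer: rotation, certificate B^2 = -16. The class reads off the invariant scalar -16 directly.


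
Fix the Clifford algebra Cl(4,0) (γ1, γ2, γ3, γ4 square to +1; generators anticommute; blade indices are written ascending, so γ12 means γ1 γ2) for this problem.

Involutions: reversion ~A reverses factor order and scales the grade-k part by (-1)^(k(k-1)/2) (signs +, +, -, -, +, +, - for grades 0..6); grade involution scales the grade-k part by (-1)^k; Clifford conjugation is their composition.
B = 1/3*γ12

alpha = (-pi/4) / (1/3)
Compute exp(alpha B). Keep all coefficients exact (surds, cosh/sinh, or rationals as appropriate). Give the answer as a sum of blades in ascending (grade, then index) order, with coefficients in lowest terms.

B^2 = (1/3)^2*(γ12)^2 = 1/9*(-1) = -1/9 (a basis 2-blade squares to minus the product of its generators' squares).
B^2 = -1/9 — the negative square puts this in the circular regime; l = 1/3, alpha*l = -pi/4, so exp(alpha B) = cos(-pi/4) + (sin(-pi/4)/(1/3))*B = sqrt(2)/2 + (-3*sqrt(2)/2)*B.
Answer: sqrt(2)/2 - sqrt(2)/2*γ12


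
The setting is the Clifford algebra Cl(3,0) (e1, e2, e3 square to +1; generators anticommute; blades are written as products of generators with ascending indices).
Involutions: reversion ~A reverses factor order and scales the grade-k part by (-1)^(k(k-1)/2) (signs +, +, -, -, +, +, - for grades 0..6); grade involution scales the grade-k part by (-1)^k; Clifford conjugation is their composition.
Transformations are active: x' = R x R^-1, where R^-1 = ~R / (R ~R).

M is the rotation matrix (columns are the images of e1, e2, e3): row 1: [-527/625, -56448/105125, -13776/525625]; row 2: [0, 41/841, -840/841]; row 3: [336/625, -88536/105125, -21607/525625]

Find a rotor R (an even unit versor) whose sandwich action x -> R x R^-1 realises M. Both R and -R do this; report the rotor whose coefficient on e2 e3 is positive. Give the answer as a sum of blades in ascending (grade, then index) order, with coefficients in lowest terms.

Method: write R = a + b12*e1 e2 + b13*e1 e3 + b23*e2 e3 with a^2 + b12^2 + b13^2 + b23^2 = 1 (so R^-1 = ~R). Expanding the columns R e_j ~R gives tr M = 4a^2 - 1 and, from the antisymmetric part, M21 - M12 = -4a*b12, M13 - M31 = 4a*b13, M32 - M23 = -4a*b23.
Here tr M = -439189/525625, so a^2 = (1 + tr M)/4 = 21609/525625 and a = ±147/725. Taking a = 147/725: M21 - M12 = 56448/105125, M13 - M31 = -296352/525625, M32 - M23 = 16464/105125, giving b12 = -96/145, b13 = -504/725, b23 = -28/145, i.e. R = 147/725 - 96/145*e1 e2 - 504/725*e1 e3 - 28/145*e2 e3.
Its e2 e3 coefficient is negative, so report the other preimage -R.
Answer: -147/725 + 96/145*e1 e2 + 504/725*e1 e3 + 28/145*e2 e3. Sheet selection: the two-to-one cover makes ±R indistinguishable at the matrix level (trace -439189/525625), so uniqueness comes from the required sign on e2 e3.


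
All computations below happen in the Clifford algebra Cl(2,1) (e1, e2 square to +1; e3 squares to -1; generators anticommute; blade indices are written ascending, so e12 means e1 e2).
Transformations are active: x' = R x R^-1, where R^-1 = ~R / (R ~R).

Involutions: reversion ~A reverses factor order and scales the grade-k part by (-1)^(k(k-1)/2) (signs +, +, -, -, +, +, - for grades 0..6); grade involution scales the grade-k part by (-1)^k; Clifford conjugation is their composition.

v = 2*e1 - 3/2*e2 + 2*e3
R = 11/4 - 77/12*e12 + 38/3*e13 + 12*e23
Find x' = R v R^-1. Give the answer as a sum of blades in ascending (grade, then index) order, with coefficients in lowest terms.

~R = 11/4 + 77/12*e12 - 38/3*e13 - 12*e23, and R ~R = -6137/24, so R^-1 = ~R / (-6137/24).
R v = -245/24*e1 - 367/24*e2 - 11/6*e3 + 181/6*e123
Answer: 12899/12274*e1 - 1256/1083*e2 - 8222/18411*e3


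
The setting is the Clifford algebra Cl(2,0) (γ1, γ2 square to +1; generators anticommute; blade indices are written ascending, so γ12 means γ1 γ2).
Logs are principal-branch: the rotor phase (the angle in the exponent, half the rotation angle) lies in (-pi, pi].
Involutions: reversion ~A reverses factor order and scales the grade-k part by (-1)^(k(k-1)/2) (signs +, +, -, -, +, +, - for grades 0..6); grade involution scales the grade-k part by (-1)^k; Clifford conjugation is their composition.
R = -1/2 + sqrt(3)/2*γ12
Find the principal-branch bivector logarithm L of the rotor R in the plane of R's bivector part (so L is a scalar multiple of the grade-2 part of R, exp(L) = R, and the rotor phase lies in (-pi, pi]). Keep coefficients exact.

The scalar part of R is -1/2, and that scalar determines the rotor phase on the principal branch; recovering the unit plane as bivector-part over sine of the phase gives L = phase * plane.
Concretely: cos(phase) = -1/2 gives phase = ±2*pi/3, and since phase/sin(phase) is even the sign is immaterial: L = (phase/sin(phase)) * <R>_2 = (4*sqrt(3)*pi/9) * <R>_2.
Answer: 2*pi/3*γ12


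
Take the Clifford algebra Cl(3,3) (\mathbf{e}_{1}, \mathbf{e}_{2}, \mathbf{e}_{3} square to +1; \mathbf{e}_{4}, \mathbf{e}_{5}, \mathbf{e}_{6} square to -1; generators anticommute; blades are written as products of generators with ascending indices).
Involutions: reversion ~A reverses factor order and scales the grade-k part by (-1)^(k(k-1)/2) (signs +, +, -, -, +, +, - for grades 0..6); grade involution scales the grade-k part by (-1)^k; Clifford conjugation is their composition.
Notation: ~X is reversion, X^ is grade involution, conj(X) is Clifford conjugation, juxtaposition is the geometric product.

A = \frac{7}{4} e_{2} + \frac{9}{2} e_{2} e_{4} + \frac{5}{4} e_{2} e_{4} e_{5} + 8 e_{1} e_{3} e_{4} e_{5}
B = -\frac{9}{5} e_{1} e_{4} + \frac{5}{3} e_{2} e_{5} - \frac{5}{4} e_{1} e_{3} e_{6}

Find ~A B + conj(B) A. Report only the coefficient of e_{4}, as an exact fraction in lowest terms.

first term: \frac{25}{12} e_{4} + \frac{35}{12} e_{5} - \frac{81}{10} e_{1} e_{2} + \frac{72}{5} e_{3} e_{5} + \frac{15}{2} e_{4} e_{5} + \frac{63}{20} e_{1} e_{2} e_{4} - \frac{9}{4} e_{1} e_{2} e_{5} + 10 e_{4} e_{5} e_{6} + \frac{40}{3} e_{1} e_{2} e_{3} e_{4} + \frac{35}{16} e_{1} e_{2} e_{3} e_{6} - \frac{45}{8} e_{1} e_{2} e_{3} e_{4} e_{6} - \frac{25}{16} e_{1} e_{2} e_{3} e_{4} e_{5} e_{6}
second term: \frac{25}{12} e_{4} + \frac{35}{12} e_{5} + \frac{81}{10} e_{1} e_{2} - \frac{72}{5} e_{3} e_{5} - \frac{15}{2} e_{4} e_{5} - \frac{63}{20} e_{1} e_{2} e_{4} + \frac{9}{4} e_{1} e_{2} e_{5} + 10 e_{4} e_{5} e_{6} + \frac{40}{3} e_{1} e_{2} e_{3} e_{4} - \frac{35}{16} e_{1} e_{2} e_{3} e_{6} + \frac{45}{8} e_{1} e_{2} e_{3} e_{4} e_{6} - \frac{25}{16} e_{1} e_{2} e_{3} e_{4} e_{5} e_{6}
Answer: \frac{25}{6}
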